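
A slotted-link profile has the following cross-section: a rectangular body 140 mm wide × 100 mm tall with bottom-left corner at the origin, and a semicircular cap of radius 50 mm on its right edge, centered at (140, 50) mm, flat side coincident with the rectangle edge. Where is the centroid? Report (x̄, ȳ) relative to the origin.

x̄ = 89.98 mm, ȳ = 50.00 mm

rectangular body: A = 140 × 100 = 14000.00, centroid at (70.00, 50.00).
semicircular end: A = ½π·50² = 3926.99, centroid at (161.22, 50.00).
ΣA = 17926.99 mm²
ΣAx̄ = (14000.00)(70.00) + (3926.99)(161.22) = 1613112.05 mm³
ΣAȳ = (14000.00)(50.00) + (3926.99)(50.00) = 896349.54 mm³
x̄ = 1613112.05 / 17926.99 = 89.98 mm
ȳ = 896349.54 / 17926.99 = 50.00 mm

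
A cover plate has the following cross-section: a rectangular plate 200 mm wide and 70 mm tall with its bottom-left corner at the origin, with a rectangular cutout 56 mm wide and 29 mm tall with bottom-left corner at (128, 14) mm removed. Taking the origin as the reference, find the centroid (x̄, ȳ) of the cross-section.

x̄ = 92.65 mm, ȳ = 35.85 mm

Part | A | x̄ᵢ | ȳᵢ | A·x̄ᵢ | A·ȳᵢ
plate | 14000.00 | 100.00 | 35.00 | 1400000.00 | 490000.00
hole | -1624.00 | 156.00 | 28.50 | -253344.00 | -46284.00
Σ | 12376.00 |  |  | 1146656.00 | 443716.00
x̄ = 1146656.00 / 12376.00 = 92.65 mm
ȳ = 443716.00 / 12376.00 = 35.85 mm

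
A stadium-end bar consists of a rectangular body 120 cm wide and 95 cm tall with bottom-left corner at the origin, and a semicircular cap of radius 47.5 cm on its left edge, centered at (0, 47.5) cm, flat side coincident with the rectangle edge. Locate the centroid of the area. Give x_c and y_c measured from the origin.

rectangular body: A = 120 × 95 = 11400.00, centroid at (60.00, 47.50).
semicircular end: A = ½π·47.5² = 3544.11, centroid at (-20.16, 47.50).
ΣA = 14944.11 cm², ΣAx_c = 612552.08 cm³, ΣAy_c = 709845.19 cm³.
x_c = 612552.08/14944.11 = 40.99 cm; y_c = 709845.19/14944.11 = 47.50 cm.

x_c = 40.99 cm, y_c = 47.50 cm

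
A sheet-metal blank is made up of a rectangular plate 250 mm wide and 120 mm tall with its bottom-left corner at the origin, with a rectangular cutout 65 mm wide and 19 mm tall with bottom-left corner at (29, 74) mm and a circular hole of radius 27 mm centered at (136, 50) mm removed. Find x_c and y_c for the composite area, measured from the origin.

x_c = 127.01 mm, y_c = 59.77 mm

plate: A = 250 × 120 = 30000.00, centroid at (125.00, 60.00).
hole 1: A = −(65 × 19) = -1235.00, centroid at (61.50, 83.50).
hole 2: A = −π·27² = -2290.22, centroid at (136.00, 50.00).
ΣA = 26474.78 mm², ΣAx_c = 3362577.44 mm³, ΣAy_c = 1582366.45 mm³.
x_c = 3362577.44/26474.78 = 127.01 mm; y_c = 1582366.45/26474.78 = 59.77 mm.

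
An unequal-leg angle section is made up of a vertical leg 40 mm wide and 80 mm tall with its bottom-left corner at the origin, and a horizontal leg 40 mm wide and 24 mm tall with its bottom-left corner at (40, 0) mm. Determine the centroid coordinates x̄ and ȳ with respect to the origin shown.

x̄ = 29.23 mm, ȳ = 33.54 mm

Part | A | x̄ᵢ | ȳᵢ | A·x̄ᵢ | A·ȳᵢ
vertical leg | 3200.00 | 20.00 | 40.00 | 64000.00 | 128000.00
horizontal leg | 960.00 | 60.00 | 12.00 | 57600.00 | 11520.00
Σ | 4160.00 |  |  | 121600.00 | 139520.00
x̄ = 121600.00 / 4160.00 = 29.23 mm
ȳ = 139520.00 / 4160.00 = 33.54 mm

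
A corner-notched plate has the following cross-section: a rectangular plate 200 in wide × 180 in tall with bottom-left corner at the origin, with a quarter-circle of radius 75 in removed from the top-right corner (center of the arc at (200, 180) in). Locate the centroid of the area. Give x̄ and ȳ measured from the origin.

plate: A = 200 × 180 = 36000.00, centroid at (100.00, 90.00).
removed quarter-circle: A = −¼π·75² = -4417.86, centroid at (168.17, 148.17).
ΣA = 31582.14 in², ΣAx̄ = 2857052.07 in³, ΣAȳ = 2585409.36 in³.
x̄ = 2857052.07/31582.14 = 90.46 in; ȳ = 2585409.36/31582.14 = 81.86 in.

x̄ = 90.46 in, ȳ = 81.86 in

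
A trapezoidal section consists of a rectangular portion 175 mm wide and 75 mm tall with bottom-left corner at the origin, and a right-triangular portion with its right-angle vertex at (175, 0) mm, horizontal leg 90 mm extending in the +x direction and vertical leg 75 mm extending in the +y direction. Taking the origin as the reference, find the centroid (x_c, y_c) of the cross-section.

rectangular portion: A = 175 × 75 = 13125.00, centroid at (87.50, 37.50).
triangular portion: A = ½·90·75 = 3375.00, centroid at (205.00, 25.00).
ΣA = 16500.00 mm², ΣAx_c = 1840312.50 mm³, ΣAy_c = 576562.50 mm³.
x_c = 1840312.50/16500.00 = 111.53 mm; y_c = 576562.50/16500.00 = 34.94 mm.

x_c = 111.53 mm, y_c = 34.94 mm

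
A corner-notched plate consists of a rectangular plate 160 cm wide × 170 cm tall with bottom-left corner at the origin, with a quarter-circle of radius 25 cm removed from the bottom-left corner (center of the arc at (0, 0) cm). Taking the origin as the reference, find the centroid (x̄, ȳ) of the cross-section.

x̄ = 81.28 cm, ȳ = 86.37 cm

Part | A | x̄ᵢ | ȳᵢ | A·x̄ᵢ | A·ȳᵢ
plate | 27200.00 | 80.00 | 85.00 | 2176000.00 | 2312000.00
removed quarter-circle | -490.87 | 10.61 | 10.61 | -5208.33 | -5208.33
Σ | 26709.13 |  |  | 2170791.67 | 2306791.67
x̄ = 2170791.67 / 26709.13 = 81.28 cm
ȳ = 2306791.67 / 26709.13 = 86.37 cm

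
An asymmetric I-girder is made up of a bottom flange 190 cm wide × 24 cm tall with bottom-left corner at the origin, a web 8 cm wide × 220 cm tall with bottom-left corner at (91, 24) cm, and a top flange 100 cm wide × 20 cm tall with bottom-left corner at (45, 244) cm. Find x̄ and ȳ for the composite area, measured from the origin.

bottom flange: A = 190 × 24 = 4560.00, centroid at (95.00, 12.00).
web: A = 8 × 220 = 1760.00, centroid at (95.00, 134.00).
top flange: A = 100 × 20 = 2000.00, centroid at (95.00, 254.00).
ΣA = 8320.00 cm², ΣAx̄ = 790400.00 cm³, ΣAȳ = 798560.00 cm³.
x̄ = 790400.00/8320.00 = 95.00 cm; ȳ = 798560.00/8320.00 = 95.98 cm.

x̄ = 95.00 cm, ȳ = 95.98 cm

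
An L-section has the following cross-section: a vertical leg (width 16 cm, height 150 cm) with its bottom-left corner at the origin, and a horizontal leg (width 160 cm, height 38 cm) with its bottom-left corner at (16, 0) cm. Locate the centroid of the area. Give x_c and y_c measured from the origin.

x_c = 71.09 cm, y_c = 34.85 cm

Part | A | x̄ᵢ | ȳᵢ | A·x̄ᵢ | A·ȳᵢ
vertical leg | 2400.00 | 8.00 | 75.00 | 19200.00 | 180000.00
horizontal leg | 6080.00 | 96.00 | 19.00 | 583680.00 | 115520.00
Σ | 8480.00 |  |  | 602880.00 | 295520.00
x_c = 602880.00 / 8480.00 = 71.09 cm
y_c = 295520.00 / 8480.00 = 34.85 cm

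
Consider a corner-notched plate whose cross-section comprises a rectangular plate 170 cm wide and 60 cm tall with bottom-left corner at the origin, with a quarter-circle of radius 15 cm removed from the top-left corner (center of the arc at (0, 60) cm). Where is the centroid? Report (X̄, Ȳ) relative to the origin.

X̄ = 86.39 cm, Ȳ = 29.58 cm

plate: A = 170 × 60 = 10200.00, centroid at (85.00, 30.00).
removed quarter-circle: A = −¼π·15² = -176.71, centroid at (6.37, 53.63).
ΣA = 10023.29 cm², ΣAX̄ = 865875.00 cm³, ΣAȲ = 296522.12 cm³.
X̄ = 865875.00/10023.29 = 86.39 cm; Ȳ = 296522.12/10023.29 = 29.58 cm.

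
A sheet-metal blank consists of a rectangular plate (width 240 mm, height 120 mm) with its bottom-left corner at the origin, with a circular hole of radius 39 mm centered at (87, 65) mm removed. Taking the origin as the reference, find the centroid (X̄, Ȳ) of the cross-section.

X̄ = 126.56 mm, Ȳ = 59.01 mm

plate: A = 240 × 120 = 28800.00, centroid at (120.00, 60.00).
hole: A = −π·39² = -4778.36, centroid at (87.00, 65.00).
ΣA = 24021.64 mm², ΣAX̄ = 3040282.47 mm³, ΣAȲ = 1417406.44 mm³.
X̄ = 3040282.47/24021.64 = 126.56 mm; Ȳ = 1417406.44/24021.64 = 59.01 mm.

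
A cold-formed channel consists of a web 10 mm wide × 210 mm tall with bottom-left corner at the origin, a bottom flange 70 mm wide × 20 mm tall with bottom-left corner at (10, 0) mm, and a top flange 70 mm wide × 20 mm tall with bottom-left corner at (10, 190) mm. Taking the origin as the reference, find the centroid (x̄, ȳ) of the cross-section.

x̄ = 27.86 mm, ȳ = 105.00 mm

web: A = 10 × 210 = 2100.00, centroid at (5.00, 105.00).
bottom flange: A = 70 × 20 = 1400.00, centroid at (45.00, 10.00).
top flange: A = 70 × 20 = 1400.00, centroid at (45.00, 200.00).
ΣA = 4900.00 mm², ΣAx̄ = 136500.00 mm³, ΣAȳ = 514500.00 mm³.
x̄ = 136500.00/4900.00 = 27.86 mm; ȳ = 514500.00/4900.00 = 105.00 mm.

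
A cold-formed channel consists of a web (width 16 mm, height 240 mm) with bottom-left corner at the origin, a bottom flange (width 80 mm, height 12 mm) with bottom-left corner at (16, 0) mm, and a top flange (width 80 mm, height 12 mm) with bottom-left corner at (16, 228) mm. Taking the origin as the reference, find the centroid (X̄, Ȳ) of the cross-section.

X̄ = 24.00 mm, Ȳ = 120.00 mm

web: A = 16 × 240 = 3840.00, centroid at (8.00, 120.00).
bottom flange: A = 80 × 12 = 960.00, centroid at (56.00, 6.00).
top flange: A = 80 × 12 = 960.00, centroid at (56.00, 234.00).
ΣA = 5760.00 mm², ΣAX̄ = 138240.00 mm³, ΣAȲ = 691200.00 mm³.
X̄ = 138240.00/5760.00 = 24.00 mm; Ȳ = 691200.00/5760.00 = 120.00 mm.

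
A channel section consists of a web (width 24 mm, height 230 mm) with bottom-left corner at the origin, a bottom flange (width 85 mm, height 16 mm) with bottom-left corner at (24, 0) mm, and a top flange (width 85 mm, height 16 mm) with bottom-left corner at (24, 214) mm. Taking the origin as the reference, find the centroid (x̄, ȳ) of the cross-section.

x̄ = 29.99 mm, ȳ = 115.00 mm

Part | A | x̄ᵢ | ȳᵢ | A·x̄ᵢ | A·ȳᵢ
web | 5520.00 | 12.00 | 115.00 | 66240.00 | 634800.00
bottom flange | 1360.00 | 66.50 | 8.00 | 90440.00 | 10880.00
top flange | 1360.00 | 66.50 | 222.00 | 90440.00 | 301920.00
Σ | 8240.00 |  |  | 247120.00 | 947600.00
x̄ = 247120.00 / 8240.00 = 29.99 mm
ȳ = 947600.00 / 8240.00 = 115.00 mm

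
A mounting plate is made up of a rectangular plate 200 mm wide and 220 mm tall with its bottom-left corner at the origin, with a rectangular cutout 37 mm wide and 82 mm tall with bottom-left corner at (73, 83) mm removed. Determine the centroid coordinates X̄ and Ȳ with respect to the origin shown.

X̄ = 100.63 mm, Ȳ = 108.96 mm

plate: A = 200 × 220 = 44000.00, centroid at (100.00, 110.00).
hole: A = −(37 × 82) = -3034.00, centroid at (91.50, 124.00).
ΣA = 40966.00 mm², ΣAX̄ = 4122389.00 mm³, ΣAȲ = 4463784.00 mm³.
X̄ = 4122389.00/40966.00 = 100.63 mm; Ȳ = 4463784.00/40966.00 = 108.96 mm.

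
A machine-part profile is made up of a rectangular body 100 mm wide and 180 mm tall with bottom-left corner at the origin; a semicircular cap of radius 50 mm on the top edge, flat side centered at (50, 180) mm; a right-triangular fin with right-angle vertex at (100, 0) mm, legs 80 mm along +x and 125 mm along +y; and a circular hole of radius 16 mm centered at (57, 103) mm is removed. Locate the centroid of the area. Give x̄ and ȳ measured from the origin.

x̄ = 64.46 mm, ȳ = 97.07 mm

Part | A | x̄ᵢ | ȳᵢ | A·x̄ᵢ | A·ȳᵢ
rectangular body | 18000.00 | 50.00 | 90.00 | 900000.00 | 1620000.00
semicircular top | 3926.99 | 50.00 | 201.22 | 196349.54 | 790191.68
triangular fin | 5000.00 | 126.67 | 41.67 | 633333.33 | 208333.33
hole | -804.25 | 57.00 | 103.00 | -45842.12 | -82837.52
Σ | 26122.74 |  |  | 1683840.75 | 2535687.50
x̄ = 1683840.75 / 26122.74 = 64.46 mm
ȳ = 2535687.50 / 26122.74 = 97.07 mm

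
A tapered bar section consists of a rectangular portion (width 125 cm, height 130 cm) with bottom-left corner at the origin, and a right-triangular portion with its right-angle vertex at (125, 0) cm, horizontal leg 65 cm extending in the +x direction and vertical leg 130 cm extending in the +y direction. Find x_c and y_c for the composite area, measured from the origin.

x_c = 79.87 cm, y_c = 60.53 cm

rectangular portion: A = 125 × 130 = 16250.00, centroid at (62.50, 65.00).
triangular portion: A = ½·65·130 = 4225.00, centroid at (146.67, 43.33).
ΣA = 20475.00 cm², ΣAx_c = 1635291.67 cm³, ΣAy_c = 1239333.33 cm³.
x_c = 1635291.67/20475.00 = 79.87 cm; y_c = 1239333.33/20475.00 = 60.53 cm.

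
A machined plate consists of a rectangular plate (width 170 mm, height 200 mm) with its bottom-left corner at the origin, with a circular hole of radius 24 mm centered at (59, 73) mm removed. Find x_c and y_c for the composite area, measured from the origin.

plate: A = 170 × 200 = 34000.00, centroid at (85.00, 100.00).
hole: A = −π·24² = -1809.56, centroid at (59.00, 73.00).
ΣA = 32190.44 mm²
ΣAx_c = (34000.00)(85.00) + (-1809.56)(59.00) = 2783236.12 mm³
ΣAy_c = (34000.00)(100.00) + (-1809.56)(73.00) = 3267902.31 mm³
x_c = 2783236.12 / 32190.44 = 86.46 mm
y_c = 3267902.31 / 32190.44 = 101.52 mm

x_c = 86.46 mm, y_c = 101.52 mm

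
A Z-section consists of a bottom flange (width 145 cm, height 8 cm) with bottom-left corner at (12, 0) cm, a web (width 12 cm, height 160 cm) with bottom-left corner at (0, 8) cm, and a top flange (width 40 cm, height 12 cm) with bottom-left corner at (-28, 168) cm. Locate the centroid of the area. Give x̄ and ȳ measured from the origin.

x̄ = 29.69 cm, ȳ = 72.22 cm

bottom flange: A = 145 × 8 = 1160.00, centroid at (84.50, 4.00).
web: A = 12 × 160 = 1920.00, centroid at (6.00, 88.00).
top flange: A = 40 × 12 = 480.00, centroid at (-8.00, 174.00).
ΣA = 3560.00 cm²
ΣAx̄ = (1160.00)(84.50) + (1920.00)(6.00) + (480.00)(-8.00) = 105700.00 cm³
ΣAȳ = (1160.00)(4.00) + (1920.00)(88.00) + (480.00)(174.00) = 257120.00 cm³
x̄ = 105700.00 / 3560.00 = 29.69 cm
ȳ = 257120.00 / 3560.00 = 72.22 cm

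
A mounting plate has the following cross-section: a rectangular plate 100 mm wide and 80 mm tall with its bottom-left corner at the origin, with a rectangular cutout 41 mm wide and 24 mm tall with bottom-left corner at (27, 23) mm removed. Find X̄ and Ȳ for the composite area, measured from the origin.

plate: A = 100 × 80 = 8000.00, centroid at (50.00, 40.00).
hole: A = −(41 × 24) = -984.00, centroid at (47.50, 35.00).
ΣA = 7016.00 mm²
ΣAX̄ = (8000.00)(50.00) + (-984.00)(47.50) = 353260.00 mm³
ΣAȲ = (8000.00)(40.00) + (-984.00)(35.00) = 285560.00 mm³
X̄ = 353260.00 / 7016.00 = 50.35 mm
Ȳ = 285560.00 / 7016.00 = 40.70 mm

X̄ = 50.35 mm, Ȳ = 40.70 mm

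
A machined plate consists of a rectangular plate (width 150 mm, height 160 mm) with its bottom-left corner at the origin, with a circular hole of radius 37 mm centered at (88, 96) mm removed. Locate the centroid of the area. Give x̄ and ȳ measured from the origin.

x̄ = 72.16 mm, ȳ = 76.51 mm

plate: A = 150 × 160 = 24000.00, centroid at (75.00, 80.00).
hole: A = −π·37² = -4300.84, centroid at (88.00, 96.00).
ΣA = 19699.16 mm², ΣAx̄ = 1421526.05 mm³, ΣAȳ = 1507119.33 mm³.
x̄ = 1421526.05/19699.16 = 72.16 mm; ȳ = 1507119.33/19699.16 = 76.51 mm.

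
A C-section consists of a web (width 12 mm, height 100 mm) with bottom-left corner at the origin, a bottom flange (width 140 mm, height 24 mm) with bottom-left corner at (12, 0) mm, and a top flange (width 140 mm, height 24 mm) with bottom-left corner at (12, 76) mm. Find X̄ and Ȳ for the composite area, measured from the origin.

X̄ = 70.48 mm, Ȳ = 50.00 mm

web: A = 12 × 100 = 1200.00, centroid at (6.00, 50.00).
bottom flange: A = 140 × 24 = 3360.00, centroid at (82.00, 12.00).
top flange: A = 140 × 24 = 3360.00, centroid at (82.00, 88.00).
ΣA = 7920.00 mm², ΣAX̄ = 558240.00 mm³, ΣAȲ = 396000.00 mm³.
X̄ = 558240.00/7920.00 = 70.48 mm; Ȳ = 396000.00/7920.00 = 50.00 mm.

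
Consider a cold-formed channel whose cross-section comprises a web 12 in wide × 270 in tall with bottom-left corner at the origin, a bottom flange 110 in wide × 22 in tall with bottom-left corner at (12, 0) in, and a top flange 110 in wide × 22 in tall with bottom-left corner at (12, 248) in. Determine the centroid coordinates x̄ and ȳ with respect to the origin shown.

Part | A | x̄ᵢ | ȳᵢ | A·x̄ᵢ | A·ȳᵢ
web | 3240.00 | 6.00 | 135.00 | 19440.00 | 437400.00
bottom flange | 2420.00 | 67.00 | 11.00 | 162140.00 | 26620.00
top flange | 2420.00 | 67.00 | 259.00 | 162140.00 | 626780.00
Σ | 8080.00 |  |  | 343720.00 | 1090800.00
x̄ = 343720.00 / 8080.00 = 42.54 in
ȳ = 1090800.00 / 8080.00 = 135.00 in

x̄ = 42.54 in, ȳ = 135.00 in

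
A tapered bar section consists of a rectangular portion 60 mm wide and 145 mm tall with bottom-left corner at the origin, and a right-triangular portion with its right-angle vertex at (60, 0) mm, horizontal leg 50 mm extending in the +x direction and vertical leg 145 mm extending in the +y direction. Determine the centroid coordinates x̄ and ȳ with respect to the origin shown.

x̄ = 43.73 mm, ȳ = 65.39 mm

rectangular portion: A = 60 × 145 = 8700.00, centroid at (30.00, 72.50).
triangular portion: A = ½·50·145 = 3625.00, centroid at (76.67, 48.33).
ΣA = 12325.00 mm², ΣAx̄ = 538916.67 mm³, ΣAȳ = 805958.33 mm³.
x̄ = 538916.67/12325.00 = 43.73 mm; ȳ = 805958.33/12325.00 = 65.39 mm.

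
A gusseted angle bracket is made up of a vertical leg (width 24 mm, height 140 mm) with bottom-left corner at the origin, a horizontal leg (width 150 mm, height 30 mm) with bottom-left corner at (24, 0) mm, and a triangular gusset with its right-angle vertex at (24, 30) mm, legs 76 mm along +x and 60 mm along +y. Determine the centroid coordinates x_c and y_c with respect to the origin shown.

x_c = 59.00 mm, y_c = 41.09 mm

vertical leg: A = 24 × 140 = 3360.00, centroid at (12.00, 70.00).
horizontal leg: A = 150 × 30 = 4500.00, centroid at (99.00, 15.00).
gusset: A = ½·76·60 = 2280.00, centroid at (49.33, 50.00).
ΣA = 10140.00 mm², ΣAx_c = 598300.00 mm³, ΣAy_c = 416700.00 mm³.
x_c = 598300.00/10140.00 = 59.00 mm; y_c = 416700.00/10140.00 = 41.09 mm.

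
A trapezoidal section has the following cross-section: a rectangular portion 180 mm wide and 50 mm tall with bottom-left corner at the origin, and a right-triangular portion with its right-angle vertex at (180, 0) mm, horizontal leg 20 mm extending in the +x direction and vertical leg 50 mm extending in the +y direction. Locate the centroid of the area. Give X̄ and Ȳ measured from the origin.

X̄ = 95.09 mm, Ȳ = 24.56 mm

rectangular portion: A = 180 × 50 = 9000.00, centroid at (90.00, 25.00).
triangular portion: A = ½·20·50 = 500.00, centroid at (186.67, 16.67).
ΣA = 9500.00 mm²
ΣAX̄ = (9000.00)(90.00) + (500.00)(186.67) = 903333.33 mm³
ΣAȲ = (9000.00)(25.00) + (500.00)(16.67) = 233333.33 mm³
X̄ = 903333.33 / 9500.00 = 95.09 mm
Ȳ = 233333.33 / 9500.00 = 24.56 mm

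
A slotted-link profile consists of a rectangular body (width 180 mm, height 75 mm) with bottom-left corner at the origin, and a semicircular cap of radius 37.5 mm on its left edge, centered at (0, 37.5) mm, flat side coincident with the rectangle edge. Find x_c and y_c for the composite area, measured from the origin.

x_c = 75.11 mm, y_c = 37.50 mm

Part | A | x̄ᵢ | ȳᵢ | A·x̄ᵢ | A·ȳᵢ
rectangular body | 13500.00 | 90.00 | 37.50 | 1215000.00 | 506250.00
semicircular end | 2208.93 | -15.92 | 37.50 | -35156.25 | 82834.96
Σ | 15708.93 |  |  | 1179843.75 | 589084.96
x_c = 1179843.75 / 15708.93 = 75.11 mm
y_c = 589084.96 / 15708.93 = 37.50 mm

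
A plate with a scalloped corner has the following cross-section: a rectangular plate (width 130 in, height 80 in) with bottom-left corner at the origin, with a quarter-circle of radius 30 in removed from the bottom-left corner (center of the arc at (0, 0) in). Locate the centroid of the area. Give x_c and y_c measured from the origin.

Part | A | x̄ᵢ | ȳᵢ | A·x̄ᵢ | A·ȳᵢ
plate | 10400.00 | 65.00 | 40.00 | 676000.00 | 416000.00
removed quarter-circle | -706.86 | 12.73 | 12.73 | -9000.00 | -9000.00
Σ | 9693.14 |  |  | 667000.00 | 407000.00
x_c = 667000.00 / 9693.14 = 68.81 in
y_c = 407000.00 / 9693.14 = 41.99 in

x_c = 68.81 in, y_c = 41.99 in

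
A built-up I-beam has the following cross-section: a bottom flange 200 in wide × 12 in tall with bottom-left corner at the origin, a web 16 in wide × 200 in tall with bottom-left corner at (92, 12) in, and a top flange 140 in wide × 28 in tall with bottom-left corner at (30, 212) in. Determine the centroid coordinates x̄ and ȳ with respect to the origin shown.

Part | A | x̄ᵢ | ȳᵢ | A·x̄ᵢ | A·ȳᵢ
bottom flange | 2400.00 | 100.00 | 6.00 | 240000.00 | 14400.00
web | 3200.00 | 100.00 | 112.00 | 320000.00 | 358400.00
top flange | 3920.00 | 100.00 | 226.00 | 392000.00 | 885920.00
Σ | 9520.00 |  |  | 952000.00 | 1258720.00
x̄ = 952000.00 / 9520.00 = 100.00 in
ȳ = 1258720.00 / 9520.00 = 132.22 in

x̄ = 100.00 in, ȳ = 132.22 in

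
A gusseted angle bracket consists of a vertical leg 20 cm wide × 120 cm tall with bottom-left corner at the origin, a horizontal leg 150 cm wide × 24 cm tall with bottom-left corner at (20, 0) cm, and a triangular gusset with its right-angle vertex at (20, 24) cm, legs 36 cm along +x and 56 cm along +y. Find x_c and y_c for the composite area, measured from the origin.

x_c = 56.83 cm, y_c = 32.85 cm

Part | A | x̄ᵢ | ȳᵢ | A·x̄ᵢ | A·ȳᵢ
vertical leg | 2400.00 | 10.00 | 60.00 | 24000.00 | 144000.00
horizontal leg | 3600.00 | 95.00 | 12.00 | 342000.00 | 43200.00
gusset | 1008.00 | 32.00 | 42.67 | 32256.00 | 43008.00
Σ | 7008.00 |  |  | 398256.00 | 230208.00
x_c = 398256.00 / 7008.00 = 56.83 cm
y_c = 230208.00 / 7008.00 = 32.85 cm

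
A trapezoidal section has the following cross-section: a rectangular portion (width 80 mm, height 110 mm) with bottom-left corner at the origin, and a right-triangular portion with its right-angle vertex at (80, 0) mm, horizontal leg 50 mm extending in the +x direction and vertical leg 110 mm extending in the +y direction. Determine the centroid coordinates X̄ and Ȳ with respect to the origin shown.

rectangular portion: A = 80 × 110 = 8800.00, centroid at (40.00, 55.00).
triangular portion: A = ½·50·110 = 2750.00, centroid at (96.67, 36.67).
ΣA = 11550.00 mm², ΣAX̄ = 617833.33 mm³, ΣAȲ = 584833.33 mm³.
X̄ = 617833.33/11550.00 = 53.49 mm; Ȳ = 584833.33/11550.00 = 50.63 mm.

X̄ = 53.49 mm, Ȳ = 50.63 mm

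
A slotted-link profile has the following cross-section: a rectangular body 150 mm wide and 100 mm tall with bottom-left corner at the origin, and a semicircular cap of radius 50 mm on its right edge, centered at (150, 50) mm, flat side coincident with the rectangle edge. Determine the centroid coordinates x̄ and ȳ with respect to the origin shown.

Part | A | x̄ᵢ | ȳᵢ | A·x̄ᵢ | A·ȳᵢ
rectangular body | 15000.00 | 75.00 | 50.00 | 1125000.00 | 750000.00
semicircular end | 3926.99 | 171.22 | 50.00 | 672381.96 | 196349.54
Σ | 18926.99 |  |  | 1797381.96 | 946349.54
x̄ = 1797381.96 / 18926.99 = 94.96 mm
ȳ = 946349.54 / 18926.99 = 50.00 mm

x̄ = 94.96 mm, ȳ = 50.00 mm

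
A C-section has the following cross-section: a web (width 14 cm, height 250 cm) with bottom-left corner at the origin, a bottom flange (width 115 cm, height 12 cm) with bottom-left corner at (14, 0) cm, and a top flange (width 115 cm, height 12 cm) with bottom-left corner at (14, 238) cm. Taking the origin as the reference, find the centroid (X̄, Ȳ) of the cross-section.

Part | A | x̄ᵢ | ȳᵢ | A·x̄ᵢ | A·ȳᵢ
web | 3500.00 | 7.00 | 125.00 | 24500.00 | 437500.00
bottom flange | 1380.00 | 71.50 | 6.00 | 98670.00 | 8280.00
top flange | 1380.00 | 71.50 | 244.00 | 98670.00 | 336720.00
Σ | 6260.00 |  |  | 221840.00 | 782500.00
X̄ = 221840.00 / 6260.00 = 35.44 cm
Ȳ = 782500.00 / 6260.00 = 125.00 cm

X̄ = 35.44 cm, Ȳ = 125.00 cm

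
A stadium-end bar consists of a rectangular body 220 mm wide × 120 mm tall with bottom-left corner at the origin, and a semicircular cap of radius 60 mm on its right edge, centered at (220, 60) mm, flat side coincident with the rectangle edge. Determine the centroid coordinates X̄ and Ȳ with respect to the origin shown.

Part | A | x̄ᵢ | ȳᵢ | A·x̄ᵢ | A·ȳᵢ
rectangular body | 26400.00 | 110.00 | 60.00 | 2904000.00 | 1584000.00
semicircular end | 5654.87 | 245.46 | 60.00 | 1388070.69 | 339292.01
Σ | 32054.87 |  |  | 4292070.69 | 1923292.01
X̄ = 4292070.69 / 32054.87 = 133.90 mm
Ȳ = 1923292.01 / 32054.87 = 60.00 mm

X̄ = 133.90 mm, Ȳ = 60.00 mm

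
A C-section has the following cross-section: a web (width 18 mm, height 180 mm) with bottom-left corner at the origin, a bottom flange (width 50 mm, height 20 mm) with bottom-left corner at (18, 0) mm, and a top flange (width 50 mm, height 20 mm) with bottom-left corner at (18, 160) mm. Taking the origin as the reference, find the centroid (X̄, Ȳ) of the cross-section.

X̄ = 21.98 mm, Ȳ = 90.00 mm

web: A = 18 × 180 = 3240.00, centroid at (9.00, 90.00).
bottom flange: A = 50 × 20 = 1000.00, centroid at (43.00, 10.00).
top flange: A = 50 × 20 = 1000.00, centroid at (43.00, 170.00).
ΣA = 5240.00 mm²
ΣAX̄ = (3240.00)(9.00) + (1000.00)(43.00) + (1000.00)(43.00) = 115160.00 mm³
ΣAȲ = (3240.00)(90.00) + (1000.00)(10.00) + (1000.00)(170.00) = 471600.00 mm³
X̄ = 115160.00 / 5240.00 = 21.98 mm
Ȳ = 471600.00 / 5240.00 = 90.00 mm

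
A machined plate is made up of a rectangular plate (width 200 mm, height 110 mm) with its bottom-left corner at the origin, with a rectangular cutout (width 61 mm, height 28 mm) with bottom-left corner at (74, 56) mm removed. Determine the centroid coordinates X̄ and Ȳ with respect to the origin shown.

X̄ = 99.62 mm, Ȳ = 53.74 mm

plate: A = 200 × 110 = 22000.00, centroid at (100.00, 55.00).
hole: A = −(61 × 28) = -1708.00, centroid at (104.50, 70.00).
ΣA = 20292.00 mm², ΣAX̄ = 2021514.00 mm³, ΣAȲ = 1090440.00 mm³.
X̄ = 2021514.00/20292.00 = 99.62 mm; Ȳ = 1090440.00/20292.00 = 53.74 mm.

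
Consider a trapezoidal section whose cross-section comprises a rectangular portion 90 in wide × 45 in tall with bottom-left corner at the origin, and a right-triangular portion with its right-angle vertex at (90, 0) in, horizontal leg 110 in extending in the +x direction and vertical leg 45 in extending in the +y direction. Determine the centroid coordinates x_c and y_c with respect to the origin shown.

x_c = 75.98 in, y_c = 19.66 in

rectangular portion: A = 90 × 45 = 4050.00, centroid at (45.00, 22.50).
triangular portion: A = ½·110·45 = 2475.00, centroid at (126.67, 15.00).
ΣA = 6525.00 in²
ΣAx_c = (4050.00)(45.00) + (2475.00)(126.67) = 495750.00 in³
ΣAy_c = (4050.00)(22.50) + (2475.00)(15.00) = 128250.00 in³
x_c = 495750.00 / 6525.00 = 75.98 in
y_c = 128250.00 / 6525.00 = 19.66 in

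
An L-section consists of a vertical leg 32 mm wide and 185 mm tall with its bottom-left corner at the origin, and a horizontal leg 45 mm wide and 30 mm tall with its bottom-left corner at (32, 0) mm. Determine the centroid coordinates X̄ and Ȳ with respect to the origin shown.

vertical leg: A = 32 × 185 = 5920.00, centroid at (16.00, 92.50).
horizontal leg: A = 45 × 30 = 1350.00, centroid at (54.50, 15.00).
ΣA = 7270.00 mm², ΣAX̄ = 168295.00 mm³, ΣAȲ = 567850.00 mm³.
X̄ = 168295.00/7270.00 = 23.15 mm; Ȳ = 567850.00/7270.00 = 78.11 mm.

X̄ = 23.15 mm, Ȳ = 78.11 mm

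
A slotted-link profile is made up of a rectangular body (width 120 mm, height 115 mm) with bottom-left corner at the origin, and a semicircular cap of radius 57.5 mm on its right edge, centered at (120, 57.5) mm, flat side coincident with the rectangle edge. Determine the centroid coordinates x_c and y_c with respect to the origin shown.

rectangular body: A = 120 × 115 = 13800.00, centroid at (60.00, 57.50).
semicircular end: A = ½π·57.5² = 5193.45, centroid at (144.40, 57.50).
ΣA = 18993.45 mm²
ΣAx_c = (13800.00)(60.00) + (5193.45)(144.40) = 1577953.03 mm³
ΣAy_c = (13800.00)(57.50) + (5193.45)(57.50) = 1092123.11 mm³
x_c = 1577953.03 / 18993.45 = 83.08 mm
y_c = 1092123.11 / 18993.45 = 57.50 mm

x_c = 83.08 mm, y_c = 57.50 mm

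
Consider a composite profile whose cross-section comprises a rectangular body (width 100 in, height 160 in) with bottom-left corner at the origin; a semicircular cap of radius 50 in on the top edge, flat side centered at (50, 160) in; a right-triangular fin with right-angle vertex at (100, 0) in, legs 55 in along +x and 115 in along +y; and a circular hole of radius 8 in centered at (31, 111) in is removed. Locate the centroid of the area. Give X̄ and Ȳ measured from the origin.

rectangular body: A = 100 × 160 = 16000.00, centroid at (50.00, 80.00).
semicircular top: A = ½π·50² = 3926.99, centroid at (50.00, 181.22).
triangular fin: A = ½·55·115 = 3162.50, centroid at (118.33, 38.33).
hole: A = −π·8² = -201.06, centroid at (31.00, 111.00).
ΣA = 22888.43 in²
ΣAX̄ = (16000.00)(50.00) + (3926.99)(50.00) + (3162.50)(118.33) + (-201.06)(31.00) = 1364345.79 in³
ΣAȲ = (16000.00)(80.00) + (3926.99)(181.22) + (3162.50)(38.33) + (-201.06)(111.00) = 2090563.16 in³
X̄ = 1364345.79 / 22888.43 = 59.61 in
Ȳ = 2090563.16 / 22888.43 = 91.34 in

X̄ = 59.61 in, Ȳ = 91.34 in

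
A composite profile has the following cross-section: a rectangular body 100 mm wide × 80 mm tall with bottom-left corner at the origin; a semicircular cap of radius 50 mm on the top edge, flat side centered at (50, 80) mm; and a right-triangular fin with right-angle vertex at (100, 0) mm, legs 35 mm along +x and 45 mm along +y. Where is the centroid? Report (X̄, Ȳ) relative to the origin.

rectangular body: A = 100 × 80 = 8000.00, centroid at (50.00, 40.00).
semicircular top: A = ½π·50² = 3926.99, centroid at (50.00, 101.22).
triangular fin: A = ½·35·45 = 787.50, centroid at (111.67, 15.00).
ΣA = 12714.49 mm²
ΣAX̄ = (8000.00)(50.00) + (3926.99)(50.00) + (787.50)(111.67) = 684287.04 mm³
ΣAȲ = (8000.00)(40.00) + (3926.99)(101.22) + (787.50)(15.00) = 729305.10 mm³
X̄ = 684287.04 / 12714.49 = 53.82 mm
Ȳ = 729305.10 / 12714.49 = 57.36 mm

X̄ = 53.82 mm, Ȳ = 57.36 mm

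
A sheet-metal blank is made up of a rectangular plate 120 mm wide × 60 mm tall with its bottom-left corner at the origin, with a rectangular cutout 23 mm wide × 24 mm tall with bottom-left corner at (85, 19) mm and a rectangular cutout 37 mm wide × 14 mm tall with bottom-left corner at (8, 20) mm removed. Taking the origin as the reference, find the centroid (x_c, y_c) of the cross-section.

x_c = 59.54 mm, y_c = 30.16 mm

Part | A | x̄ᵢ | ȳᵢ | A·x̄ᵢ | A·ȳᵢ
plate | 7200.00 | 60.00 | 30.00 | 432000.00 | 216000.00
hole 1 | -552.00 | 96.50 | 31.00 | -53268.00 | -17112.00
hole 2 | -518.00 | 26.50 | 27.00 | -13727.00 | -13986.00
Σ | 6130.00 |  |  | 365005.00 | 184902.00
x_c = 365005.00 / 6130.00 = 59.54 mm
y_c = 184902.00 / 6130.00 = 30.16 mm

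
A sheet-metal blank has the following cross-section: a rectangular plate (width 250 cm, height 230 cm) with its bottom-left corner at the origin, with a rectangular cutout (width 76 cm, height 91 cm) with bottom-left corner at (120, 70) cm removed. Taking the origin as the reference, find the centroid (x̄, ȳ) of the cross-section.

plate: A = 250 × 230 = 57500.00, centroid at (125.00, 115.00).
hole: A = −(76 × 91) = -6916.00, centroid at (158.00, 115.50).
ΣA = 50584.00 cm², ΣAx̄ = 6094772.00 cm³, ΣAȳ = 5813702.00 cm³.
x̄ = 6094772.00/50584.00 = 120.49 cm; ȳ = 5813702.00/50584.00 = 114.93 cm.

x̄ = 120.49 cm, ȳ = 114.93 cm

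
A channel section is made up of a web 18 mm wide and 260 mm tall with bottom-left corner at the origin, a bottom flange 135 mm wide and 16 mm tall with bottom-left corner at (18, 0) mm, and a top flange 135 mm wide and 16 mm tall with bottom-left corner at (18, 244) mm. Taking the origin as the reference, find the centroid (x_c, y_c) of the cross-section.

x_c = 45.72 mm, y_c = 130.00 mm

Part | A | x̄ᵢ | ȳᵢ | A·x̄ᵢ | A·ȳᵢ
web | 4680.00 | 9.00 | 130.00 | 42120.00 | 608400.00
bottom flange | 2160.00 | 85.50 | 8.00 | 184680.00 | 17280.00
top flange | 2160.00 | 85.50 | 252.00 | 184680.00 | 544320.00
Σ | 9000.00 |  |  | 411480.00 | 1170000.00
x_c = 411480.00 / 9000.00 = 45.72 mm
y_c = 1170000.00 / 9000.00 = 130.00 mm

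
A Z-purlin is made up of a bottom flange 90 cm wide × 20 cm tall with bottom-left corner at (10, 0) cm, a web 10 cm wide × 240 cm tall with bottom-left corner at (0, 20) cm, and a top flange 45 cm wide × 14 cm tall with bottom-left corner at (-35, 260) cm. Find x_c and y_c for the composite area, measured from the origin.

bottom flange: A = 90 × 20 = 1800.00, centroid at (55.00, 10.00).
web: A = 10 × 240 = 2400.00, centroid at (5.00, 140.00).
top flange: A = 45 × 14 = 630.00, centroid at (-12.50, 267.00).
ΣA = 4830.00 cm², ΣAx_c = 103125.00 cm³, ΣAy_c = 522210.00 cm³.
x_c = 103125.00/4830.00 = 21.35 cm; y_c = 522210.00/4830.00 = 108.12 cm.

x_c = 21.35 cm, y_c = 108.12 cm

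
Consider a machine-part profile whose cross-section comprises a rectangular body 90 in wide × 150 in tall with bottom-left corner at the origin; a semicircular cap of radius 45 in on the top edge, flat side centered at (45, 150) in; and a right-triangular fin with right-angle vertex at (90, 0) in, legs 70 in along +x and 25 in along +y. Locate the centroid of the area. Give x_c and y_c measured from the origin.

x_c = 48.41 in, y_c = 88.73 in

rectangular body: A = 90 × 150 = 13500.00, centroid at (45.00, 75.00).
semicircular top: A = ½π·45² = 3180.86, centroid at (45.00, 169.10).
triangular fin: A = ½·70·25 = 875.00, centroid at (113.33, 8.33).
ΣA = 17555.86 in²
ΣAx_c = (13500.00)(45.00) + (3180.86)(45.00) + (875.00)(113.33) = 849805.48 in³
ΣAy_c = (13500.00)(75.00) + (3180.86)(169.10) + (875.00)(8.33) = 1557671.05 in³
x_c = 849805.48 / 17555.86 = 48.41 in
y_c = 1557671.05 / 17555.86 = 88.73 in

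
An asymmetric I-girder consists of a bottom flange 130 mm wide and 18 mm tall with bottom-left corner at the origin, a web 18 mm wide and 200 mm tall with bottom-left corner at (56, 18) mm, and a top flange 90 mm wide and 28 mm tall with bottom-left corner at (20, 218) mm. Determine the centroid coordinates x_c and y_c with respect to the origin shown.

x_c = 65.00 mm, y_c = 121.81 mm

Part | A | x̄ᵢ | ȳᵢ | A·x̄ᵢ | A·ȳᵢ
bottom flange | 2340.00 | 65.00 | 9.00 | 152100.00 | 21060.00
web | 3600.00 | 65.00 | 118.00 | 234000.00 | 424800.00
top flange | 2520.00 | 65.00 | 232.00 | 163800.00 | 584640.00
Σ | 8460.00 |  |  | 549900.00 | 1030500.00
x_c = 549900.00 / 8460.00 = 65.00 mm
y_c = 1030500.00 / 8460.00 = 121.81 mm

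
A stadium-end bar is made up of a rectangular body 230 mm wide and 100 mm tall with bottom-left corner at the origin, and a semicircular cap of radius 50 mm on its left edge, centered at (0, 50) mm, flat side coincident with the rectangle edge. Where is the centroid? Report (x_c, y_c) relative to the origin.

x_c = 95.13 mm, y_c = 50.00 mm

Part | A | x̄ᵢ | ȳᵢ | A·x̄ᵢ | A·ȳᵢ
rectangular body | 23000.00 | 115.00 | 50.00 | 2645000.00 | 1150000.00
semicircular end | 3926.99 | -21.22 | 50.00 | -83333.33 | 196349.54
Σ | 26926.99 |  |  | 2561666.67 | 1346349.54
x_c = 2561666.67 / 26926.99 = 95.13 mm
y_c = 1346349.54 / 26926.99 = 50.00 mm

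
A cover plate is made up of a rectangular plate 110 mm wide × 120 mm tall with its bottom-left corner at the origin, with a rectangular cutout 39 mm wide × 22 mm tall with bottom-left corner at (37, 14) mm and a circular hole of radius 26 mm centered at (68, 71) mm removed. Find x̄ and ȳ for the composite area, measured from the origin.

plate: A = 110 × 120 = 13200.00, centroid at (55.00, 60.00).
hole 1: A = −(39 × 22) = -858.00, centroid at (56.50, 25.00).
hole 2: A = −π·26² = -2123.72, centroid at (68.00, 71.00).
ΣA = 10218.28 mm², ΣAx̄ = 533110.27 mm³, ΣAȳ = 619766.12 mm³.
x̄ = 533110.27/10218.28 = 52.17 mm; ȳ = 619766.12/10218.28 = 60.65 mm.

x̄ = 52.17 mm, ȳ = 60.65 mm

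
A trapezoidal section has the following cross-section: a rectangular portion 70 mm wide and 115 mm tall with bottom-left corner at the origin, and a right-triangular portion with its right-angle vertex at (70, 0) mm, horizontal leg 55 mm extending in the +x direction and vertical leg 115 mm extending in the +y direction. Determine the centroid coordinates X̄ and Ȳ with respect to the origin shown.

X̄ = 50.04 mm, Ȳ = 52.09 mm

rectangular portion: A = 70 × 115 = 8050.00, centroid at (35.00, 57.50).
triangular portion: A = ½·55·115 = 3162.50, centroid at (88.33, 38.33).
ΣA = 11212.50 mm²
ΣAX̄ = (8050.00)(35.00) + (3162.50)(88.33) = 561104.17 mm³
ΣAȲ = (8050.00)(57.50) + (3162.50)(38.33) = 584104.17 mm³
X̄ = 561104.17 / 11212.50 = 50.04 mm
Ȳ = 584104.17 / 11212.50 = 52.09 mm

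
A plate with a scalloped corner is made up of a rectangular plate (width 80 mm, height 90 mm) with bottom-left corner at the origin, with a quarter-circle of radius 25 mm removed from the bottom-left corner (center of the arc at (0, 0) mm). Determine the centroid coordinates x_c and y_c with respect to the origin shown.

x_c = 42.15 mm, y_c = 47.52 mm

plate: A = 80 × 90 = 7200.00, centroid at (40.00, 45.00).
removed quarter-circle: A = −¼π·25² = -490.87, centroid at (10.61, 10.61).
ΣA = 6709.13 mm²
ΣAx_c = (7200.00)(40.00) + (-490.87)(10.61) = 282791.67 mm³
ΣAy_c = (7200.00)(45.00) + (-490.87)(10.61) = 318791.67 mm³
x_c = 282791.67 / 6709.13 = 42.15 mm
y_c = 318791.67 / 6709.13 = 47.52 mm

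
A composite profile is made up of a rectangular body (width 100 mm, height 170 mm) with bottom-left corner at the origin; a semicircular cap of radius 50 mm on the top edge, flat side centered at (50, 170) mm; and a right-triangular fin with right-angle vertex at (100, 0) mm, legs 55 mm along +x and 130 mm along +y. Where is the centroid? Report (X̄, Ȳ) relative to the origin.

rectangular body: A = 100 × 170 = 17000.00, centroid at (50.00, 85.00).
semicircular top: A = ½π·50² = 3926.99, centroid at (50.00, 191.22).
triangular fin: A = ½·55·130 = 3575.00, centroid at (118.33, 43.33).
ΣA = 24501.99 mm², ΣAX̄ = 1469391.21 mm³, ΣAȲ = 2350838.44 mm³.
X̄ = 1469391.21/24501.99 = 59.97 mm; Ȳ = 2350838.44/24501.99 = 95.94 mm.

X̄ = 59.97 mm, Ȳ = 95.94 mm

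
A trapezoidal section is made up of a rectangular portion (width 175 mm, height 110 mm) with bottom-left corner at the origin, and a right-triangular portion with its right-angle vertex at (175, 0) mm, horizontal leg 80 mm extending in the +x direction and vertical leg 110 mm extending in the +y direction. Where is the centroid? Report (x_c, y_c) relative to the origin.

rectangular portion: A = 175 × 110 = 19250.00, centroid at (87.50, 55.00).
triangular portion: A = ½·80·110 = 4400.00, centroid at (201.67, 36.67).
ΣA = 23650.00 mm²
ΣAx_c = (19250.00)(87.50) + (4400.00)(201.67) = 2571708.33 mm³
ΣAy_c = (19250.00)(55.00) + (4400.00)(36.67) = 1220083.33 mm³
x_c = 2571708.33 / 23650.00 = 108.74 mm
y_c = 1220083.33 / 23650.00 = 51.59 mm

x_c = 108.74 mm, y_c = 51.59 mm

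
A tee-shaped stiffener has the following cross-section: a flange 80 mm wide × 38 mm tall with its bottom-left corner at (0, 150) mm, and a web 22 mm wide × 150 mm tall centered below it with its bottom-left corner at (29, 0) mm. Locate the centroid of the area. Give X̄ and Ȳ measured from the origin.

X̄ = 40.00 mm, Ȳ = 120.07 mm

Part | A | x̄ᵢ | ȳᵢ | A·x̄ᵢ | A·ȳᵢ
web | 3300.00 | 40.00 | 75.00 | 132000.00 | 247500.00
flange | 3040.00 | 40.00 | 169.00 | 121600.00 | 513760.00
Σ | 6340.00 |  |  | 253600.00 | 761260.00
X̄ = 253600.00 / 6340.00 = 40.00 mm
Ȳ = 761260.00 / 6340.00 = 120.07 mm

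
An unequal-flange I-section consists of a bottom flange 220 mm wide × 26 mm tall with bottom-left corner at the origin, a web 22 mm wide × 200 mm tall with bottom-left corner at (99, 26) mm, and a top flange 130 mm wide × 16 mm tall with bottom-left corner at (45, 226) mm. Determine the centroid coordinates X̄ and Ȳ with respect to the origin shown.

bottom flange: A = 220 × 26 = 5720.00, centroid at (110.00, 13.00).
web: A = 22 × 200 = 4400.00, centroid at (110.00, 126.00).
top flange: A = 130 × 16 = 2080.00, centroid at (110.00, 234.00).
ΣA = 12200.00 mm², ΣAX̄ = 1342000.00 mm³, ΣAȲ = 1115480.00 mm³.
X̄ = 1342000.00/12200.00 = 110.00 mm; Ȳ = 1115480.00/12200.00 = 91.43 mm.

X̄ = 110.00 mm, Ȳ = 91.43 mm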